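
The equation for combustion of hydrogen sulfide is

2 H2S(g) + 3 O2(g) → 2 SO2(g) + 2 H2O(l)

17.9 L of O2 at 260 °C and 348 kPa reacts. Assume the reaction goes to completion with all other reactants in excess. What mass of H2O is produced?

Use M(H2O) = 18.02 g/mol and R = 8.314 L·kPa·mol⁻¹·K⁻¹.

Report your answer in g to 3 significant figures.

16.9 g

n(O2) = PV/RT = (348 × 17.9) / (8.314 × 533.15) = 1.405 mol
n(H2O) = (2/3) × 1.405 = 0.9367 mol
m(H2O) = 0.9367 × 18.02 = 16.88 g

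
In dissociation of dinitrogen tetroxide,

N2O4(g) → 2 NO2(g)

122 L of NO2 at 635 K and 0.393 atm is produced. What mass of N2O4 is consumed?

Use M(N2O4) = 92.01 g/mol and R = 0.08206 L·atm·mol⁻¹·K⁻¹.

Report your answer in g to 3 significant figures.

n(NO2) = PV/RT = (0.393 × 122) / (0.08206 × 635) = 0.9201 mol
n(N2O4) = (1/2) × 0.9201 = 0.4601 mol
m(N2O4) = 0.4601 × 92.01 = 42.33 g

42.3 g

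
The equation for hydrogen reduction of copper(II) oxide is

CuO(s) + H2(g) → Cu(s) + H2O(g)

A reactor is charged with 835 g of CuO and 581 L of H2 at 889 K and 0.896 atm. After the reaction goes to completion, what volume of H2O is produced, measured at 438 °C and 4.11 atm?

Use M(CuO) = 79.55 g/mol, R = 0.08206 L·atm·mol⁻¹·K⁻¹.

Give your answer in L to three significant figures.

n(CuO) = 835 / 79.55 = 10.50 mol
n(H2) = PV/RT = (0.896 × 581) / (0.08206 × 889) = 7.136 mol
For 10.50 mol CuO, stoichiometry requires (1/1) × 10.50 = 10.50 mol H2; 7.136 mol is available, so H2 is limiting.
n(H2O) = (1/1) × 7.136 = 7.136 mol
V(H2O) = nRT/P = 7.136 × 0.08206 × 711.15 / 4.11 = 101.3 L

101 L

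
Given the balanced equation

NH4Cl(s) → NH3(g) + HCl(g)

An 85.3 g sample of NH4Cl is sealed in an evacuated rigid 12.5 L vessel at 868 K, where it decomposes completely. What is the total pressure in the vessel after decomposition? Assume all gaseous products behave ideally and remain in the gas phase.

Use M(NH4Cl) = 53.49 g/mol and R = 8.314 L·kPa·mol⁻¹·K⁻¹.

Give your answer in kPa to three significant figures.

n(NH4Cl) = 85.3 / 53.49 = 1.595 mol
n(gas produced) = (2/1) × 1.595 = 3.190 mol
P = nRT/V = 3.190 × 8.314 × 868 / 12.5 = 1842 kPa

1840 kPa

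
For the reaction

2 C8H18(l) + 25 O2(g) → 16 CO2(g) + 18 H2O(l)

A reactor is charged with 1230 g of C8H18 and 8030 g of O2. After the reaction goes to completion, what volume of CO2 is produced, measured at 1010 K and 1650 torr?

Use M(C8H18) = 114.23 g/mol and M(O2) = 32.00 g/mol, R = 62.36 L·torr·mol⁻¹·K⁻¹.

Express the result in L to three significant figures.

3290 L

n(C8H18) = 1230 / 114.23 = 10.77 mol
n(O2) = 8030 / 32.00 = 250.9 mol
For 10.77 mol C8H18, stoichiometry requires (25/2) × 10.77 = 134.6 mol O2; 250.9 mol is available, so C8H18 is limiting.
n(CO2) = (16/2) × 10.77 = 86.16 mol
V(CO2) = nRT/P = 86.16 × 62.36 × 1010 / 1650 = 3289 L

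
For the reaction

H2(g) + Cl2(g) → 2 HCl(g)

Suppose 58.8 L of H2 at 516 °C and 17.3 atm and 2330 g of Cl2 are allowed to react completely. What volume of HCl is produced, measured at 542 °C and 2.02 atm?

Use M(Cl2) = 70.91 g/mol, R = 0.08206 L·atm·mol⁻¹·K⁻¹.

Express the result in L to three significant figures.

n(H2) = PV/RT = (17.3 × 58.8) / (0.08206 × 789.15) = 15.71 mol
n(Cl2) = 2330 / 70.91 = 32.86 mol
For 15.71 mol H2, stoichiometry requires (1/1) × 15.71 = 15.71 mol Cl2; 32.86 mol is available, so H2 is limiting.
n(HCl) = (2/1) × 15.71 = 31.42 mol
V(HCl) = nRT/P = 31.42 × 0.08206 × 815.15 / 2.02 = 1040 L

1040 L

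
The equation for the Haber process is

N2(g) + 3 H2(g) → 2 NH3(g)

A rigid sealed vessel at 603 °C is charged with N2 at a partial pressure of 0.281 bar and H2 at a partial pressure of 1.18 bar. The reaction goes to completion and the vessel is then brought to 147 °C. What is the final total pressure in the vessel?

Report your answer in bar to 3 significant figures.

At constant V, partial pressures at 603 °C are proportional to moles, so apply stoichiometry directly to pressures.
P(H2) required for 0.281 bar of N2 = (3/1) × 0.281 = 0.8430 bar; available 1.18 bar, so N2 is limiting.
P(H2) remaining = 1.18 − (3/1) × 0.281 = 0.3370 bar
P(gaseous products) = (2)/1 × 0.281 = 0.5620 bar
P_total at 603 °C = 0.3370 + 0.5620 = 0.8990 bar
Scaling to 147 °C: P = 0.8990 × 420.15/876.15 = 0.4311 bar

0.431 bar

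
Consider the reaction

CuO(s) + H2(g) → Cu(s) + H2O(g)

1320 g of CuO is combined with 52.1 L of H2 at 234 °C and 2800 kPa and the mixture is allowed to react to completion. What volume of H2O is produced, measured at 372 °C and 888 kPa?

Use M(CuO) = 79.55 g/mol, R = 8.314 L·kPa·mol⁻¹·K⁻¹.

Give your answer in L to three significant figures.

n(CuO) = 1320 / 79.55 = 16.59 mol
n(H2) = PV/RT = (2800 × 52.1) / (8.314 × 507.15) = 34.60 mol
For 16.59 mol CuO, stoichiometry requires (1/1) × 16.59 = 16.59 mol H2; 34.60 mol is available, so CuO is limiting.
n(H2O) = (1/1) × 16.59 = 16.59 mol
V(H2O) = nRT/P = 16.59 × 8.314 × 645.15 / 888 = 100.2 L

100 L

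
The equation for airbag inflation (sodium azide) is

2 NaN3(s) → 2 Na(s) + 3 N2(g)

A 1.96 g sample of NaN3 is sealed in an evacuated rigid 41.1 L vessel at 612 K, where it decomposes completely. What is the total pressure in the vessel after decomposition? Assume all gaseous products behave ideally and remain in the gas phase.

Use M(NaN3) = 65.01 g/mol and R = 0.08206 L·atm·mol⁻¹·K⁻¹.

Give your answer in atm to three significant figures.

n(NaN3) = 1.96 / 65.01 = 0.03015 mol
n(gas produced) = (3/2) × 0.03015 = 0.04523 mol
P = nRT/V = 0.04523 × 0.08206 × 612 / 41.1 = 0.05527 atm

0.0553 atm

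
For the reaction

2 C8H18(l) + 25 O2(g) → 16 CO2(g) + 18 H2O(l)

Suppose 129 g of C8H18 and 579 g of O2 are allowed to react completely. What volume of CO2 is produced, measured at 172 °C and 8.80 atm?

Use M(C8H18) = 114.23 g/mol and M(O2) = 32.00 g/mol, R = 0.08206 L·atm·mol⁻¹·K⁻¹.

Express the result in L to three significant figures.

n(C8H18) = 129 / 114.23 = 1.129 mol
n(O2) = 579 / 32.00 = 18.09 mol
For 1.129 mol C8H18, stoichiometry requires (25/2) × 1.129 = 14.11 mol O2; 18.09 mol is available, so C8H18 is limiting.
n(CO2) = (16/2) × 1.129 = 9.032 mol
V(CO2) = nRT/P = 9.032 × 0.08206 × 445.15 / 8.80 = 37.49 L

37.5 L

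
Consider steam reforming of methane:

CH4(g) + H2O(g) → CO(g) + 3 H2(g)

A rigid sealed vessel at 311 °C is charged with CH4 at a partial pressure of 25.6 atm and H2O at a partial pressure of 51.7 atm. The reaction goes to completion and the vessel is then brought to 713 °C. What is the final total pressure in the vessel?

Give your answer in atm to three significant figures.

217 atm

With V and T fixed, P_i ∝ n_i, so the mole ratios apply directly to partial pressures at 311 °C.
P(H2O) required for 25.6 atm of CH4 = (1/1) × 25.6 = 25.60 atm; available 51.7 atm, so CH4 is limiting.
P(H2O) remaining = 51.7 − (1/1) × 25.6 = 26.10 atm
P(gaseous products) = (1+3)/1 × 25.6 = 102.4 atm
P_total at 311 °C = 26.10 + 102.4 = 128.5 atm
Scaling to 713 °C: P = 128.5 × 986.15/584.15 = 216.9 atm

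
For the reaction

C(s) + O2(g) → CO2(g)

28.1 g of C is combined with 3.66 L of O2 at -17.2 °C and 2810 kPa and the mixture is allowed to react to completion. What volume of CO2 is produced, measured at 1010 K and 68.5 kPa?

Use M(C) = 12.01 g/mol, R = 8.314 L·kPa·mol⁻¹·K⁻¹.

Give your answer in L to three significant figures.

n(C) = 28.1 / 12.01 = 2.340 mol
n(O2) = PV/RT = (2810 × 3.66) / (8.314 × 255.95) = 4.833 mol
For 2.340 mol C, stoichiometry requires (1/1) × 2.340 = 2.340 mol O2; 4.833 mol is available, so C is limiting.
n(CO2) = (1/1) × 2.340 = 2.340 mol
V(CO2) = nRT/P = 2.340 × 8.314 × 1010 / 68.5 = 286.9 L

287 L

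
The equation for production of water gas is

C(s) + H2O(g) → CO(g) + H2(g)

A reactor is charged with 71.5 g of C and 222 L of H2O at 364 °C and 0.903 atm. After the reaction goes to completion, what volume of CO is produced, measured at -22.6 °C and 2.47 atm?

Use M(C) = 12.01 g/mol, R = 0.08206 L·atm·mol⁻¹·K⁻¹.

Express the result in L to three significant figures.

n(C) = 71.5 / 12.01 = 5.953 mol
n(H2O) = PV/RT = (0.903 × 222) / (0.08206 × 637.15) = 3.834 mol
For 5.953 mol C, stoichiometry requires (1/1) × 5.953 = 5.953 mol H2O; 3.834 mol is available, so H2O is limiting.
n(CO) = (1/1) × 3.834 = 3.834 mol
V(CO) = nRT/P = 3.834 × 0.08206 × 250.55 / 2.47 = 31.91 L

31.9 L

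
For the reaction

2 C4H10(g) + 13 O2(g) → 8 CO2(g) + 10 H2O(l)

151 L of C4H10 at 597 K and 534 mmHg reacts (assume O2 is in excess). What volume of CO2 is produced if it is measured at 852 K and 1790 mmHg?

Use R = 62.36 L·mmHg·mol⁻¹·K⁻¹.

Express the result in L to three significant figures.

257 L

n(C4H10) = PV/RT = (534 × 151) / (62.36 × 597) = 2.166 mol
n(CO2) = (8/2) × 2.166 = 8.664 mol
V = nRT/P = 8.664 × 62.36 × 852 / 1790 = 257.2 L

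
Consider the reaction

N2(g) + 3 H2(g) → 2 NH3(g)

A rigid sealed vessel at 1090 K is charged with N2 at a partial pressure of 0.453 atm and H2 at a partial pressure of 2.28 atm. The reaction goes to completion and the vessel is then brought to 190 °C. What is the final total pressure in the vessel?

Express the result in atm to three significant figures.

At constant V, partial pressures at 1090 K are proportional to moles, so apply stoichiometry directly to pressures.
P(H2) required for 0.453 atm of N2 = (3/1) × 0.453 = 1.359 atm; available 2.28 atm, so N2 is limiting.
P(H2) remaining = 2.28 − (3/1) × 0.453 = 0.9210 atm
P(gaseous products) = (2)/1 × 0.453 = 0.9060 atm
P_total at 1090 K = 0.9210 + 0.9060 = 1.827 atm
Scaling to 190 °C: P = 1.827 × 463.15/1090 = 0.7763 atm

0.776 atm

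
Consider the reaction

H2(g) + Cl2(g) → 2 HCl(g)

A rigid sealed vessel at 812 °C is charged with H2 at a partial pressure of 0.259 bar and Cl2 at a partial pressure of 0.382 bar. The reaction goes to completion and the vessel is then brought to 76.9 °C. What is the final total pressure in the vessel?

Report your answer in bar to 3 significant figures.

0.207 bar

At constant V, partial pressures at 812 °C are proportional to moles, so apply stoichiometry directly to pressures.
P(Cl2) required for 0.259 bar of H2 = (1/1) × 0.259 = 0.2590 bar; available 0.382 bar, so H2 is limiting.
P(Cl2) remaining = 0.382 − (1/1) × 0.259 = 0.1230 bar
P(gaseous products) = (2)/1 × 0.259 = 0.5180 bar
P_total at 812 °C = 0.1230 + 0.5180 = 0.6410 bar
Scaling to 76.9 °C: P = 0.6410 × 350.05/1085.15 = 0.2068 bar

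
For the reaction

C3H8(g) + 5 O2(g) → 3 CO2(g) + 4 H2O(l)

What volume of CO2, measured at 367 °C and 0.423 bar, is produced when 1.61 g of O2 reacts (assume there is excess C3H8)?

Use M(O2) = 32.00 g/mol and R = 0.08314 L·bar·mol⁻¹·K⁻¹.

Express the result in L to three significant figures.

n(O2) = 1.610 / 32.00 = 0.05031 mol
n(CO2) = (3/5) × 0.05031 = 0.03019 mol
V = nRT/P = 0.03019 × 0.08314 × 640.15 / 0.423 = 3.799 L

3.80 L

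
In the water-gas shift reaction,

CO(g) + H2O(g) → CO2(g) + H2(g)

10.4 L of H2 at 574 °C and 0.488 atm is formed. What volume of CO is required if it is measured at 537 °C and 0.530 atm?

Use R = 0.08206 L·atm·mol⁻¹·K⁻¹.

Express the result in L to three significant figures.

n(H2) = PV/RT = (0.488 × 10.4) / (0.08206 × 847.15) = 0.07301 mol
n(CO) = (1/1) × 0.07301 = 0.07301 mol
V = nRT/P = 0.07301 × 0.08206 × 810.15 / 0.530 = 9.158 L

9.16 L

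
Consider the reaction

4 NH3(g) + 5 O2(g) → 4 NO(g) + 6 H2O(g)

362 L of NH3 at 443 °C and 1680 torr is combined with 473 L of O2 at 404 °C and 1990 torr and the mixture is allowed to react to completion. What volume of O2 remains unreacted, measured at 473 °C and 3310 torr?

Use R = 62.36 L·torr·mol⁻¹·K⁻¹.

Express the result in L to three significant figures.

74.1 L

n(NH3) = PV/RT = (1680 × 362) / (62.36 × 716.15) = 13.62 mol
n(O2) = PV/RT = (1990 × 473) / (62.36 × 677.15) = 22.29 mol
For 13.62 mol NH3, stoichiometry requires (5/4) × 13.62 = 17.02 mol O2; 22.29 mol is available, so NH3 is limiting.
n(O2) consumed = (5/4) × 13.62 = 17.02 mol; remaining = 22.29 − 17.02 = 5.270 mol
V(O2) = nRT/P = 5.270 × 62.36 × 746.15 / 3310 = 74.08 L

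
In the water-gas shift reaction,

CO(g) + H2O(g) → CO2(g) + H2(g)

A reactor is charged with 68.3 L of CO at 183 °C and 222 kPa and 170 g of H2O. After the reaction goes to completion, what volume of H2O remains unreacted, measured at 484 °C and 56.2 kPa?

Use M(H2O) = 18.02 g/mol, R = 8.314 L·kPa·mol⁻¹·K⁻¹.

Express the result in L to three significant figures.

n(CO) = PV/RT = (222 × 68.3) / (8.314 × 456.15) = 3.998 mol
n(H2O) = 170 / 18.02 = 9.434 mol
For 3.998 mol CO, stoichiometry requires (1/1) × 3.998 = 3.998 mol H2O; 9.434 mol is available, so CO is limiting.
n(H2O) consumed = (1/1) × 3.998 = 3.998 mol; remaining = 9.434 − 3.998 = 5.436 mol
V(H2O) = nRT/P = 5.436 × 8.314 × 757.15 / 56.2 = 608.9 L

609 L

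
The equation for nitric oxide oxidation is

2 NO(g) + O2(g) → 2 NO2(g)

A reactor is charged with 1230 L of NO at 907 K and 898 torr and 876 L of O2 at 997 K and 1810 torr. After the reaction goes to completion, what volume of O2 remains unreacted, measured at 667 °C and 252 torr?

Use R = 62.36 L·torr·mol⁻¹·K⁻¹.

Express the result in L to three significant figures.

n(NO) = PV/RT = (898 × 1230) / (62.36 × 907) = 19.53 mol
n(O2) = PV/RT = (1810 × 876) / (62.36 × 997) = 25.50 mol
For 19.53 mol NO, stoichiometry requires (1/2) × 19.53 = 9.765 mol O2; 25.50 mol is available, so NO is limiting.
n(O2) consumed = (1/2) × 19.53 = 9.765 mol; remaining = 25.50 − 9.765 = 15.73 mol
V(O2) = nRT/P = 15.73 × 62.36 × 940.15 / 252 = 3660 L

3660 L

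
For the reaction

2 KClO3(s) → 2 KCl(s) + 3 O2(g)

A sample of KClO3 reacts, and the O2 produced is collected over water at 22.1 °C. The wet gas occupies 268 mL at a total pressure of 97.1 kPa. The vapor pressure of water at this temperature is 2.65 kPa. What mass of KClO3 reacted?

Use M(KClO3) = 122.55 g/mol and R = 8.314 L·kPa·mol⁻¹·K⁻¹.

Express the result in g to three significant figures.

0.842 g

P(O2) = 97.1 − 2.65 = 94.45 kPa
n(O2) = PV/RT = (94.45 × 0.2680) / (8.314 × 295.25) = 0.01031 mol
n(KClO3) = (2/3) × 0.01031 = 0.006873 mol
m(KClO3) = 0.006873 × 122.55 = 0.8423 g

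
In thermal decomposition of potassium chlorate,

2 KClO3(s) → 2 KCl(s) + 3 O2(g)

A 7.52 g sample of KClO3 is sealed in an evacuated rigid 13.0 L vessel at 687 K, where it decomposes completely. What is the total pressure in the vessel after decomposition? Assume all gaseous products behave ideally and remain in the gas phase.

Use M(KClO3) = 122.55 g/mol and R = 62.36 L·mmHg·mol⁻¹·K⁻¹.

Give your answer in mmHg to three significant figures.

n(KClO3) = 7.52 / 122.55 = 0.06136 mol
n(gas produced) = (3/2) × 0.06136 = 0.09204 mol
P = nRT/V = 0.09204 × 62.36 × 687 / 13.0 = 303.3 mmHg

303 mmHg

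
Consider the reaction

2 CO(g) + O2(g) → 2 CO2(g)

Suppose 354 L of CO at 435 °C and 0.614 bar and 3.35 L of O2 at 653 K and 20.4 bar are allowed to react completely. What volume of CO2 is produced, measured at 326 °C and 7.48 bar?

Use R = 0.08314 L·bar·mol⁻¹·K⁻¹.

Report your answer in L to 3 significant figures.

n(CO) = PV/RT = (0.614 × 354) / (0.08314 × 708.15) = 3.692 mol
n(O2) = PV/RT = (20.4 × 3.35) / (0.08314 × 653) = 1.259 mol
For 3.692 mol CO, stoichiometry requires (1/2) × 3.692 = 1.846 mol O2; 1.259 mol is available, so O2 is limiting.
n(CO2) = (2/1) × 1.259 = 2.518 mol
V(CO2) = nRT/P = 2.518 × 0.08314 × 599.15 / 7.48 = 16.77 L

16.8 L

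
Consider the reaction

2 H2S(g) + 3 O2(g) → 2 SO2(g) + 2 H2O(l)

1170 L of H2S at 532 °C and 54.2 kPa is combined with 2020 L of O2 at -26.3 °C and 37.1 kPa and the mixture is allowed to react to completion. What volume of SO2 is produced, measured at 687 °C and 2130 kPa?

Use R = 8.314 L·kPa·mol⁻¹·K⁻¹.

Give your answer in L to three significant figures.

35.5 L

n(H2S) = PV/RT = (54.2 × 1170) / (8.314 × 805.15) = 9.473 mol
n(O2) = PV/RT = (37.1 × 2020) / (8.314 × 246.85) = 36.52 mol
For 9.473 mol H2S, stoichiometry requires (3/2) × 9.473 = 14.21 mol O2; 36.52 mol is available, so H2S is limiting.
n(SO2) = (2/2) × 9.473 = 9.473 mol
V(SO2) = nRT/P = 9.473 × 8.314 × 960.15 / 2130 = 35.50 L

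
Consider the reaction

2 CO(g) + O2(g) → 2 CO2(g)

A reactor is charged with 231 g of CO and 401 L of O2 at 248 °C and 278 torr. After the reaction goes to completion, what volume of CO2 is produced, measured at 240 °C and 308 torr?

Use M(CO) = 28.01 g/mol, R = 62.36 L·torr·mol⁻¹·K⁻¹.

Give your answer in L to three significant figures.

n(CO) = 231 / 28.01 = 8.247 mol
n(O2) = PV/RT = (278 × 401) / (62.36 × 521.15) = 3.430 mol
For 8.247 mol CO, stoichiometry requires (1/2) × 8.247 = 4.123 mol O2; 3.430 mol is available, so O2 is limiting.
n(CO2) = (2/1) × 3.430 = 6.860 mol
V(CO2) = nRT/P = 6.860 × 62.36 × 513.15 / 308 = 712.7 L

713 L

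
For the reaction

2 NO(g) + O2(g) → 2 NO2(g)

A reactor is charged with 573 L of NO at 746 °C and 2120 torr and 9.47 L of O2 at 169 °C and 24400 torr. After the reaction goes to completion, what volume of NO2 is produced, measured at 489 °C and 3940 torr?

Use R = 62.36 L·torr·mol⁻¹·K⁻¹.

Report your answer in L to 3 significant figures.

202 L

n(NO) = PV/RT = (2120 × 573) / (62.36 × 1019.15) = 19.11 mol
n(O2) = PV/RT = (24400 × 9.47) / (62.36 × 442.15) = 8.380 mol
For 19.11 mol NO, stoichiometry requires (1/2) × 19.11 = 9.555 mol O2; 8.380 mol is available, so O2 is limiting.
n(NO2) = (2/1) × 8.380 = 16.76 mol
V(NO2) = nRT/P = 16.76 × 62.36 × 762.15 / 3940 = 202.2 L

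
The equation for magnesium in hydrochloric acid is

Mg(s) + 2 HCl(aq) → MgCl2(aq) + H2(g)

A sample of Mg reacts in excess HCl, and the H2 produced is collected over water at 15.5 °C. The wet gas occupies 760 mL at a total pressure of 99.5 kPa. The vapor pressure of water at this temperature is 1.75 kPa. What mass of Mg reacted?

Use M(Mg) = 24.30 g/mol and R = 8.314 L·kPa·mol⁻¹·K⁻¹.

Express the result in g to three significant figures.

0.752 g

P(H2) = 99.5 − 1.75 = 97.75 kPa
n(H2) = PV/RT = (97.75 × 0.7600) / (8.314 × 288.65) = 0.03096 mol
n(Mg) = (1/1) × 0.03096 = 0.03096 mol
m(Mg) = 0.03096 × 24.30 = 0.7523 g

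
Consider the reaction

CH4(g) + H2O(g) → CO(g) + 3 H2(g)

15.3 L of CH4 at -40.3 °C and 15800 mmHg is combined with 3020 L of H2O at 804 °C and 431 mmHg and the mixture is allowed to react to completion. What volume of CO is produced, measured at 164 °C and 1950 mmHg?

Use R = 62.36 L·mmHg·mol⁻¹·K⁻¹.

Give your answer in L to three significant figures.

233 L

n(CH4) = PV/RT = (15800 × 15.3) / (62.36 × 232.85) = 16.65 mol
n(H2O) = PV/RT = (431 × 3020) / (62.36 × 1077.15) = 19.38 mol
For 16.65 mol CH4, stoichiometry requires (1/1) × 16.65 = 16.65 mol H2O; 19.38 mol is available, so CH4 is limiting.
n(CO) = (1/1) × 16.65 = 16.65 mol
V(CO) = nRT/P = 16.65 × 62.36 × 437.15 / 1950 = 232.8 L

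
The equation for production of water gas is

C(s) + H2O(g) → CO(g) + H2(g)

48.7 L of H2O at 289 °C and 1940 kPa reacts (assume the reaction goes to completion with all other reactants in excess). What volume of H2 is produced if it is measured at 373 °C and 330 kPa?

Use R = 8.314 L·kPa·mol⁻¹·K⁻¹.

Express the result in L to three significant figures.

329 L

n(H2O) = PV/RT = (1940 × 48.7) / (8.314 × 562.15) = 20.21 mol
n(H2) = (1/1) × 20.21 = 20.21 mol
V = nRT/P = 20.21 × 8.314 × 646.15 / 330 = 329.0 L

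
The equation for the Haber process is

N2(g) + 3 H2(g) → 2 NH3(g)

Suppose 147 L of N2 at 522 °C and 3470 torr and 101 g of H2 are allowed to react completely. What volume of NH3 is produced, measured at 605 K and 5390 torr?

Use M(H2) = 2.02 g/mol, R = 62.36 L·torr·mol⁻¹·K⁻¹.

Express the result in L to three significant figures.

n(N2) = PV/RT = (3470 × 147) / (62.36 × 795.15) = 10.29 mol
n(H2) = 101 / 2.02 = 50.00 mol
For 10.29 mol N2, stoichiometry requires (3/1) × 10.29 = 30.87 mol H2; 50.00 mol is available, so N2 is limiting.
n(NH3) = (2/1) × 10.29 = 20.58 mol
V(NH3) = nRT/P = 20.58 × 62.36 × 605 / 5390 = 144.1 L

144 L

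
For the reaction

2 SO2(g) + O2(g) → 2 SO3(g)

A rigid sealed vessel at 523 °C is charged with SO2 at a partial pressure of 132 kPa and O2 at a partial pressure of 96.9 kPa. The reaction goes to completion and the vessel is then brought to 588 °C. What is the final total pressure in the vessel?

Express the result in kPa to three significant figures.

176 kPa

Because the vessel is rigid and T is held at 523 °C, work the stoichiometry in partial pressures (P_i = n_iRT/V).
P(O2) required for 132 kPa of SO2 = (1/2) × 132 = 66.00 kPa; available 96.9 kPa, so SO2 is limiting.
P(O2) remaining = 96.9 − (1/2) × 132 = 30.90 kPa
P(gaseous products) = (2)/2 × 132 = 132.0 kPa
P_total at 523 °C = 30.90 + 132.0 = 162.9 kPa
Scaling to 588 °C: P = 162.9 × 861.15/796.15 = 176.2 kPa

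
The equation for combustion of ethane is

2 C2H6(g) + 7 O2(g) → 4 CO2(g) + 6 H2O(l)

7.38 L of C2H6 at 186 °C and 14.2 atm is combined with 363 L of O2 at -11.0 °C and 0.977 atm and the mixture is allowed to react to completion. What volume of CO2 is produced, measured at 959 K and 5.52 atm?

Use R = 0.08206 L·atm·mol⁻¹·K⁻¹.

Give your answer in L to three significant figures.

n(C2H6) = PV/RT = (14.2 × 7.38) / (0.08206 × 459.15) = 2.781 mol
n(O2) = PV/RT = (0.977 × 363) / (0.08206 × 262.15) = 16.49 mol
For 2.781 mol C2H6, stoichiometry requires (7/2) × 2.781 = 9.734 mol O2; 16.49 mol is available, so C2H6 is limiting.
n(CO2) = (4/2) × 2.781 = 5.562 mol
V(CO2) = nRT/P = 5.562 × 0.08206 × 959 / 5.52 = 79.29 L

79.3 L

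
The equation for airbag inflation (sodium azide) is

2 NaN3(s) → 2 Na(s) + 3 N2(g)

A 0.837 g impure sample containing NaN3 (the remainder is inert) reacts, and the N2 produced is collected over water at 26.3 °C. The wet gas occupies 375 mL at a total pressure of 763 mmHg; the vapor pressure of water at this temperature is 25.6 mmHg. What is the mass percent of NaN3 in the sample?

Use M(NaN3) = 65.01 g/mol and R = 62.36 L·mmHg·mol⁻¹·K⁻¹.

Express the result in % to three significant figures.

76.7 %

P(N2) = 763 − 25.6 = 737.4 mmHg
n(N2) = PV/RT = (737.4 × 0.3750) / (62.36 × 299.45) = 0.01481 mol
n(NaN3) = (2/3) × 0.01481 = 0.009873 mol
m(NaN3) = 0.009873 × 65.01 = 0.6418 g
%NaN3 = 0.6418 / 0.837 × 100 = 76.68%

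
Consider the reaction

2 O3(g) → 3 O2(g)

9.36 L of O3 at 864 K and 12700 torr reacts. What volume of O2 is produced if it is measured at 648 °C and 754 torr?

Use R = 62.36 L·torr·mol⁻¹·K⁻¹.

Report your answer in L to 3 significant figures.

n(O3) = PV/RT = (12700 × 9.36) / (62.36 × 864) = 2.206 mol
n(O2) = (3/2) × 2.206 = 3.309 mol
V = nRT/P = 3.309 × 62.36 × 921.15 / 754 = 252.1 L

252 L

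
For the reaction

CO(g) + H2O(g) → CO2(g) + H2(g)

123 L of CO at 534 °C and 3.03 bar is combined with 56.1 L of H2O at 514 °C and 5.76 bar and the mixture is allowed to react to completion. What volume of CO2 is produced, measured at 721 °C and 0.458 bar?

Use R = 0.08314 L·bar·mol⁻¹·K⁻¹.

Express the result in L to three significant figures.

n(CO) = PV/RT = (3.03 × 123) / (0.08314 × 807.15) = 5.554 mol
n(H2O) = PV/RT = (5.76 × 56.1) / (0.08314 × 787.15) = 4.938 mol
For 5.554 mol CO, stoichiometry requires (1/1) × 5.554 = 5.554 mol H2O; 4.938 mol is available, so H2O is limiting.
n(CO2) = (1/1) × 4.938 = 4.938 mol
V(CO2) = nRT/P = 4.938 × 0.08314 × 994.15 / 0.458 = 891.1 L

891 L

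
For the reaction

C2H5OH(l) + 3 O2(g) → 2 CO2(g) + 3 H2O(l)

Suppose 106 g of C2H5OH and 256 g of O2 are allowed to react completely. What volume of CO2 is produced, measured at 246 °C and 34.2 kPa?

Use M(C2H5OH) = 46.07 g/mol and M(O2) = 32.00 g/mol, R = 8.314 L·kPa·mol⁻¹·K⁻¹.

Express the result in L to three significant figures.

n(C2H5OH) = 106 / 46.07 = 2.301 mol
n(O2) = 256 / 32.00 = 8.000 mol
For 2.301 mol C2H5OH, stoichiometry requires (3/1) × 2.301 = 6.903 mol O2; 8.000 mol is available, so C2H5OH is limiting.
n(CO2) = (2/1) × 2.301 = 4.602 mol
V(CO2) = nRT/P = 4.602 × 8.314 × 519.15 / 34.2 = 580.8 L

581 L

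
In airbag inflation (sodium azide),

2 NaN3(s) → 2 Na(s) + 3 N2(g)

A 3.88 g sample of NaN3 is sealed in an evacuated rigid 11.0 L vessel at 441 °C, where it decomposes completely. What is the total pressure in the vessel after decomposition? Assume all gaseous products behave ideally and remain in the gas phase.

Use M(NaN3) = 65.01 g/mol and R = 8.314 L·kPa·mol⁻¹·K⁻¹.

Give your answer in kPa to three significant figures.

48.3 kPa

n(NaN3) = 3.88 / 65.01 = 0.05968 mol
n(gas produced) = (3/2) × 0.05968 = 0.08952 mol
P = nRT/V = 0.08952 × 8.314 × 714.15 / 11.0 = 48.32 kPa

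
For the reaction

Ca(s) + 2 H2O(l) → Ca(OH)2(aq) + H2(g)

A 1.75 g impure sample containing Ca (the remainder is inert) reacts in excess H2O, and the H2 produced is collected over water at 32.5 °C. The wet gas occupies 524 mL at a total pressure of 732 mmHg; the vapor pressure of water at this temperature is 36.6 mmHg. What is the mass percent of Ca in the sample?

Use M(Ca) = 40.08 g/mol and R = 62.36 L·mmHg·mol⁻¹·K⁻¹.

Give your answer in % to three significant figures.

43.8 %

P(H2) = 732 − 36.6 = 695.4 mmHg
n(H2) = PV/RT = (695.4 × 0.5240) / (62.36 × 305.65) = 0.01912 mol
n(Ca) = (1/1) × 0.01912 = 0.01912 mol
m(Ca) = 0.01912 × 40.08 = 0.7663 g
%Ca = 0.7663 / 1.75 × 100 = 43.79%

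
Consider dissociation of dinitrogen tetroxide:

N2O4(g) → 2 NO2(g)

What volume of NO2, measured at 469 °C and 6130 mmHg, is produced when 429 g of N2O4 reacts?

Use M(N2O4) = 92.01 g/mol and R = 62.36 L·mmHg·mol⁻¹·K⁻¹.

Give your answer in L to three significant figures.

n(N2O4) = 429.0 / 92.01 = 4.663 mol
n(NO2) = (2/1) × 4.663 = 9.326 mol
V = nRT/P = 9.326 × 62.36 × 742.15 / 6130 = 70.41 L

70.4 L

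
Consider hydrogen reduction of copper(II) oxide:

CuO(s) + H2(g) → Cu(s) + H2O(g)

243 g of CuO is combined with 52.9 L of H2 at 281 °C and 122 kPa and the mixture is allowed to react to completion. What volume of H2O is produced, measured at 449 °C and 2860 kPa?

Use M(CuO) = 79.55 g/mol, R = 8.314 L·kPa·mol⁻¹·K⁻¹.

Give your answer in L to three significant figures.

n(CuO) = 243 / 79.55 = 3.055 mol
n(H2) = PV/RT = (122 × 52.9) / (8.314 × 554.15) = 1.401 mol
For 3.055 mol CuO, stoichiometry requires (1/1) × 3.055 = 3.055 mol H2; 1.401 mol is available, so H2 is limiting.
n(H2O) = (1/1) × 1.401 = 1.401 mol
V(H2O) = nRT/P = 1.401 × 8.314 × 722.15 / 2860 = 2.941 L

2.94 L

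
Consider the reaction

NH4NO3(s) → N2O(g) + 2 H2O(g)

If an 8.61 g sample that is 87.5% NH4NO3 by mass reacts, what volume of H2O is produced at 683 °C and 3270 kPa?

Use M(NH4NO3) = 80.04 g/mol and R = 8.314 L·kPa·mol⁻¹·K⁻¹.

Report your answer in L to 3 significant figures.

mass of NH4NO3 = 8.61 × 87.5/100 = 7.534 g
n(NH4NO3) = 7.534 / 80.04 = 0.09413 mol
n(H2O) = (2/1) × 0.09413 = 0.1883 mol
V = nRT/P = 0.1883 × 8.314 × 956.15 / 3270 = 0.4578 L

0.458 L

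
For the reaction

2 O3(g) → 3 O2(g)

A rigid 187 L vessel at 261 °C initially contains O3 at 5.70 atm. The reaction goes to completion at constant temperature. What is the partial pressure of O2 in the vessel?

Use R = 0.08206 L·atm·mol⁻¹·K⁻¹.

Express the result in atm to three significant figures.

8.55 atm

n(O3)₀ = PV/RT = (5.70 × 187) / (0.08206 × 534.15) = 24.32 mol
n(O2) = (3/2) × 24.32 = 36.48 mol
P(O2) = nRT/V = 36.48 × 0.08206 × 534.15 / 187 = 8.551 atm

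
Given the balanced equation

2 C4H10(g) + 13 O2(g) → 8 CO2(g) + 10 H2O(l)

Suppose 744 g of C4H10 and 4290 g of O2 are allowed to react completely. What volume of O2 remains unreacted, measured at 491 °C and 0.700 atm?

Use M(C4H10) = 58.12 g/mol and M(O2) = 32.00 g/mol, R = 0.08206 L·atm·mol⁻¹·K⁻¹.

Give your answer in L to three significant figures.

n(C4H10) = 744 / 58.12 = 12.80 mol
n(O2) = 4290 / 32.00 = 134.1 mol
For 12.80 mol C4H10, stoichiometry requires (13/2) × 12.80 = 83.20 mol O2; 134.1 mol is available, so C4H10 is limiting.
n(O2) consumed = (13/2) × 12.80 = 83.20 mol; remaining = 134.1 − 83.20 = 50.90 mol
V(O2) = nRT/P = 50.90 × 0.08206 × 764.15 / 0.700 = 4560 L

4560 L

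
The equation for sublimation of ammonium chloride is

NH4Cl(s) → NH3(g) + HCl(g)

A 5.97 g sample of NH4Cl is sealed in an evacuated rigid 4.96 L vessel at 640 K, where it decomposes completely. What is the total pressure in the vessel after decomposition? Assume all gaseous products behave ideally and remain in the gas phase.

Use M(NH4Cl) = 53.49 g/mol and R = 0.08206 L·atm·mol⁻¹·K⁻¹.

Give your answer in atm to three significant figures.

n(NH4Cl) = 5.97 / 53.49 = 0.1116 mol
n(gas produced) = (2/1) × 0.1116 = 0.2232 mol
P = nRT/V = 0.2232 × 0.08206 × 640 / 4.96 = 2.363 atm

2.36 atm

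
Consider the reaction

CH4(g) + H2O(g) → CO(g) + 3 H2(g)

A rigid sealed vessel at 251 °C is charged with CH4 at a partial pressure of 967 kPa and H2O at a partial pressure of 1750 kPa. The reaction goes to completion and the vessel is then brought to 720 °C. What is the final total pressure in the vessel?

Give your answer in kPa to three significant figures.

8810 kPa

At constant V, partial pressures at 251 °C are proportional to moles, so apply stoichiometry directly to pressures.
P(H2O) required for 967 kPa of CH4 = (1/1) × 967 = 967.0 kPa; available 1750 kPa, so CH4 is limiting.
P(H2O) remaining = 1750 − (1/1) × 967 = 783.0 kPa
P(gaseous products) = (1+3)/1 × 967 = 3868 kPa
P_total at 251 °C = 783.0 + 3868 = 4651 kPa
Scaling to 720 °C: P = 4651 × 993.15/524.15 = 8813 kPa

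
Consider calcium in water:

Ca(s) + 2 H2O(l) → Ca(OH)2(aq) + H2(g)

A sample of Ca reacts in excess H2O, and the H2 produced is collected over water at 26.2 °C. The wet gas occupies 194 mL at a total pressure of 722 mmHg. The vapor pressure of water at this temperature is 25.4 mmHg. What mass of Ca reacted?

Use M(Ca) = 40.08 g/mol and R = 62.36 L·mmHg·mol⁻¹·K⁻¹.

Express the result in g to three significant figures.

P(H2) = 722 − 25.4 = 696.6 mmHg
n(H2) = PV/RT = (696.6 × 0.1940) / (62.36 × 299.35) = 0.007239 mol
n(Ca) = (1/1) × 0.007239 = 0.007239 mol
m(Ca) = 0.007239 × 40.08 = 0.2901 g

0.290 g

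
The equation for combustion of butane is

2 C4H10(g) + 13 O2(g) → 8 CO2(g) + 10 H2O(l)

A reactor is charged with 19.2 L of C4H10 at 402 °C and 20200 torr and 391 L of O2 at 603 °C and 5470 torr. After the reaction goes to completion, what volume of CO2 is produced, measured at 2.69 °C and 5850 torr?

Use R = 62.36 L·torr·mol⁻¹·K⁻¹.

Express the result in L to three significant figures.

70.8 L

n(C4H10) = PV/RT = (20200 × 19.2) / (62.36 × 675.15) = 9.212 mol
n(O2) = PV/RT = (5470 × 391) / (62.36 × 876.15) = 39.15 mol
For 9.212 mol C4H10, stoichiometry requires (13/2) × 9.212 = 59.88 mol O2; 39.15 mol is available, so O2 is limiting.
n(CO2) = (8/13) × 39.15 = 24.09 mol
V(CO2) = nRT/P = 24.09 × 62.36 × 275.84 / 5850 = 70.83 L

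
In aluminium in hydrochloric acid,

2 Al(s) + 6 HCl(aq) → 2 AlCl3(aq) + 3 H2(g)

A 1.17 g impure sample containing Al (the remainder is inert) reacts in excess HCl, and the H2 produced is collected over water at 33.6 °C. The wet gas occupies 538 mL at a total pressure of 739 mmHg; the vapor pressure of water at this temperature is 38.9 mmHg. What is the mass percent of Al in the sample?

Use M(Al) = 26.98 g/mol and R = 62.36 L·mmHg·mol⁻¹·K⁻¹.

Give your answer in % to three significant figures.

P(H2) = 739 − 38.9 = 700.1 mmHg
n(H2) = PV/RT = (700.1 × 0.5380) / (62.36 × 306.75) = 0.01969 mol
n(Al) = (2/3) × 0.01969 = 0.01313 mol
m(Al) = 0.01313 × 26.98 = 0.3542 g
%Al = 0.3542 / 1.17 × 100 = 30.27%

30.3 %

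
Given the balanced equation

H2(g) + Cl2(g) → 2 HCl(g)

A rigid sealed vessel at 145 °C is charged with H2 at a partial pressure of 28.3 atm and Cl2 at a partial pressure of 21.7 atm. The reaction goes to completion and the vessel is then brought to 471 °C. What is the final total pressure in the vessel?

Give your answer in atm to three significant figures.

Because the vessel is rigid and T is held at 145 °C, work the stoichiometry in partial pressures (P_i = n_iRT/V).
P(Cl2) required for 28.3 atm of H2 = (1/1) × 28.3 = 28.30 atm; available 21.7 atm, so Cl2 is limiting.
P(H2) remaining = 28.3 − (1/1) × 21.7 = 6.600 atm
P(gaseous products) = (2)/1 × 21.7 = 43.40 atm
P_total at 145 °C = 6.600 + 43.40 = 50.00 atm
Scaling to 471 °C: P = 50.00 × 744.15/418.15 = 88.98 atm

89.0 atm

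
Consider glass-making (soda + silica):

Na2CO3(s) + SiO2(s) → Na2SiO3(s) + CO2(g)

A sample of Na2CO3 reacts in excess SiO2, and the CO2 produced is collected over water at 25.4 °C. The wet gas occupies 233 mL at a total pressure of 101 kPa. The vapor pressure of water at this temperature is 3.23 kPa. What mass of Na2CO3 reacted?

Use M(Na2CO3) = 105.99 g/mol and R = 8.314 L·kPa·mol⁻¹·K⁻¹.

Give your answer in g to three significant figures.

0.973 g

P(CO2) = 101 − 3.23 = 97.77 kPa
n(CO2) = PV/RT = (97.77 × 0.2330) / (8.314 × 298.55) = 0.009178 mol
n(Na2CO3) = (1/1) × 0.009178 = 0.009178 mol
m(Na2CO3) = 0.009178 × 105.99 = 0.9728 g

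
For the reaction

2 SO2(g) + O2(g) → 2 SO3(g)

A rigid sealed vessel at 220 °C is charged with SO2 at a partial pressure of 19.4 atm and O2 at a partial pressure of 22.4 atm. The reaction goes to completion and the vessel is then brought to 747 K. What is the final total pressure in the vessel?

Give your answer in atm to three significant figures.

At constant V, partial pressures at 220 °C are proportional to moles, so apply stoichiometry directly to pressures.
P(O2) required for 19.4 atm of SO2 = (1/2) × 19.4 = 9.700 atm; available 22.4 atm, so SO2 is limiting.
P(O2) remaining = 22.4 − (1/2) × 19.4 = 12.70 atm
P(gaseous products) = (2)/2 × 19.4 = 19.40 atm
P_total at 220 °C = 12.70 + 19.40 = 32.10 atm
Scaling to 747 K: P = 32.10 × 747/493.15 = 48.62 atm

48.6 atm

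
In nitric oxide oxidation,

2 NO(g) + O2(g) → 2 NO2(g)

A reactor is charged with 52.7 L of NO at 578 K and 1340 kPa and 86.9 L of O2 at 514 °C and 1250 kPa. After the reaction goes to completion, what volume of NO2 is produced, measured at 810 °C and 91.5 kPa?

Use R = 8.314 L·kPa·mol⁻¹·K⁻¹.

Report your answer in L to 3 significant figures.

1450 L

n(NO) = PV/RT = (1340 × 52.7) / (8.314 × 578) = 14.70 mol
n(O2) = PV/RT = (1250 × 86.9) / (8.314 × 787.15) = 16.60 mol
For 14.70 mol NO, stoichiometry requires (1/2) × 14.70 = 7.350 mol O2; 16.60 mol is available, so NO is limiting.
n(NO2) = (2/2) × 14.70 = 14.70 mol
V(NO2) = nRT/P = 14.70 × 8.314 × 1083.15 / 91.5 = 1447 L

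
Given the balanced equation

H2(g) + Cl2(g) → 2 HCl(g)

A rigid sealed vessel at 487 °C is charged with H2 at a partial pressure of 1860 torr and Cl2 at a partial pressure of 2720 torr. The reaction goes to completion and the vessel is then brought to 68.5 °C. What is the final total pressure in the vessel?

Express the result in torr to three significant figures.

With V and T fixed, P_i ∝ n_i, so the mole ratios apply directly to partial pressures at 487 °C.
P(Cl2) required for 1860 torr of H2 = (1/1) × 1860 = 1860 torr; available 2720 torr, so H2 is limiting.
P(Cl2) remaining = 2720 − (1/1) × 1860 = 860.0 torr
P(gaseous products) = (2)/1 × 1860 = 3720 torr
P_total at 487 °C = 860.0 + 3720 = 4580 torr
Scaling to 68.5 °C: P = 4580 × 341.65/760.15 = 2058 torr

2060 torr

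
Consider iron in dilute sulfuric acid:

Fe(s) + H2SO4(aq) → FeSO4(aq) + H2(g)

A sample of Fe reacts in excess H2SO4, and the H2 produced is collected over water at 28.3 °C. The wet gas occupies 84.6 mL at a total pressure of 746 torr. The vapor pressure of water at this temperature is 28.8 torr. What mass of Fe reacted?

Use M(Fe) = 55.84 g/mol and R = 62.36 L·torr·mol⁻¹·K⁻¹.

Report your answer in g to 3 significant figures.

0.180 g

P(H2) = 746 − 28.8 = 717.2 torr
n(H2) = PV/RT = (717.2 × 0.08460) / (62.36 × 301.45) = 0.003228 mol
n(Fe) = (1/1) × 0.003228 = 0.003228 mol
m(Fe) = 0.003228 × 55.84 = 0.1803 g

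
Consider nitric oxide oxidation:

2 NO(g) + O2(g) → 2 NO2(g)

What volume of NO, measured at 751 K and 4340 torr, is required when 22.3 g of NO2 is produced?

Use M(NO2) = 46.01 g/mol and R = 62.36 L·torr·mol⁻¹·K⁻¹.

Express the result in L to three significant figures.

n(NO2) = 22.30 / 46.01 = 0.4847 mol
n(NO) = (2/2) × 0.4847 = 0.4847 mol
V = nRT/P = 0.4847 × 62.36 × 751 / 4340 = 5.230 L

5.23 L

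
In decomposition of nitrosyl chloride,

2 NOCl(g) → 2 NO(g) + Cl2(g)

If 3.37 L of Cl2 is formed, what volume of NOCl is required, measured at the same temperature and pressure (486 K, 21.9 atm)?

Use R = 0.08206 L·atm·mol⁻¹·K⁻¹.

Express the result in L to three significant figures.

6.74 L

At constant T and P, gas volumes are in the mole ratio: V(NOCl) = (2/1) × 3.37 = 6.740 L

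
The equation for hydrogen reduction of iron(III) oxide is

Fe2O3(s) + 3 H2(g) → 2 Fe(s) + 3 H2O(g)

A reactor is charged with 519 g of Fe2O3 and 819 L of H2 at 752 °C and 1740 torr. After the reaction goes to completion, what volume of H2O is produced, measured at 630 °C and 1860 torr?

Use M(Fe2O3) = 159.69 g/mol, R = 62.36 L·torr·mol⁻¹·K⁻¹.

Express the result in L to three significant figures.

n(Fe2O3) = 519 / 159.69 = 3.250 mol
n(H2) = PV/RT = (1740 × 819) / (62.36 × 1025.15) = 22.29 mol
For 3.250 mol Fe2O3, stoichiometry requires (3/1) × 3.250 = 9.750 mol H2; 22.29 mol is available, so Fe2O3 is limiting.
n(H2O) = (3/1) × 3.250 = 9.750 mol
V(H2O) = nRT/P = 9.750 × 62.36 × 903.15 / 1860 = 295.2 L

295 L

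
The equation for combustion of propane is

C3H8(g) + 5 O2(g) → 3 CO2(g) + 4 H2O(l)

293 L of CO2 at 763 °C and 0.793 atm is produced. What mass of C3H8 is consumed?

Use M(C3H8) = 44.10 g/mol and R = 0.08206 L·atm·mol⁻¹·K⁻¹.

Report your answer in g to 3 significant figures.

40.2 g

n(CO2) = PV/RT = (0.793 × 293) / (0.08206 × 1036.15) = 2.733 mol
n(C3H8) = (1/3) × 2.733 = 0.9110 mol
m(C3H8) = 0.9110 × 44.10 = 40.18 g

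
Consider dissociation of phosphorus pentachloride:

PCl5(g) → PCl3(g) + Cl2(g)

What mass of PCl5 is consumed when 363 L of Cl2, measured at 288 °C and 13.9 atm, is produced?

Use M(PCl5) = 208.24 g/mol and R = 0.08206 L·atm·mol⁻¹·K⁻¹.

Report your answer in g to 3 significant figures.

n(Cl2) = PV/RT = (13.9 × 363) / (0.08206 × 561.15) = 109.6 mol
n(PCl5) = (1/1) × 109.6 = 109.6 mol
m(PCl5) = 109.6 × 208.24 = 22820 g

22800 g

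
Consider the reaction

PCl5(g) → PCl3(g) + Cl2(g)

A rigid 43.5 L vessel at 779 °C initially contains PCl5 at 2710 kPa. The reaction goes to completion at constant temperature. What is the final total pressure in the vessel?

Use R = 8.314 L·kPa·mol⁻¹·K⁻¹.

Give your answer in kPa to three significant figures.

5420 kPa

Since T and V are fixed, P_final/P_initial = n_final/n_initial = 2/1.
P_final = (2/1) × 2710 = 5420 kPa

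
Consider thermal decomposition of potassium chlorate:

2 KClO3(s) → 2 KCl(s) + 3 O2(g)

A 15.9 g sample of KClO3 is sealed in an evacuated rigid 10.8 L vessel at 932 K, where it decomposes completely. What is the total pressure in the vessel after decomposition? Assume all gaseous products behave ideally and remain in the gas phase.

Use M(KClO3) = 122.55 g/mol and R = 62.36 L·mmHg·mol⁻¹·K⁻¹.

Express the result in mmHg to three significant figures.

1050 mmHg

n(KClO3) = 15.9 / 122.55 = 0.1297 mol
n(gas produced) = (3/2) × 0.1297 = 0.1946 mol
P = nRT/V = 0.1946 × 62.36 × 932 / 10.8 = 1047 mmHg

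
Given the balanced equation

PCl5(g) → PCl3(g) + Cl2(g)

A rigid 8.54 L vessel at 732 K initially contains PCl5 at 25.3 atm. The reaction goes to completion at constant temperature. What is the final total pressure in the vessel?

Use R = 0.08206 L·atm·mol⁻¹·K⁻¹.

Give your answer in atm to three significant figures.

50.6 atm

Since T and V are fixed, P_final/P_initial = n_final/n_initial = 2/1.
P_final = (2/1) × 25.3 = 50.60 atm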